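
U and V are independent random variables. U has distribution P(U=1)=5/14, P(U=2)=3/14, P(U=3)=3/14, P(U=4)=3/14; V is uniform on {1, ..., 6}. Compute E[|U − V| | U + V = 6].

16/7

P(U + V = 6) = 1/6.
Summing |U−V|·P(x,y) over outcomes with U + V = 6 gives 8/21.
E[|U − V| | U + V = 6] = (8/21) / (1/6) = 16/7.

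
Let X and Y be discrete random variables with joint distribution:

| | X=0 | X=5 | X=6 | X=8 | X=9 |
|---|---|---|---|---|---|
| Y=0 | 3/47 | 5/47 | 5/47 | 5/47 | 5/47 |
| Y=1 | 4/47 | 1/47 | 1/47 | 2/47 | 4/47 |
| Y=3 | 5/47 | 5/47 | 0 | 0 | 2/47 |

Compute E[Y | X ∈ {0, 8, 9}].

31/30

P(X ∈ {0, 8, 9}) = 30/47.
Σ Y·P over the event = 0·(3/47) + 1·(4/47) + 3·(5/47) + 0·(5/47) + 1·(2/47) + 0·(5/47) + 1·(4/47) + 3·(2/47) = 31/47.
E[Y | X ∈ {0, 8, 9}] = (31/47) / (30/47) = 31/30.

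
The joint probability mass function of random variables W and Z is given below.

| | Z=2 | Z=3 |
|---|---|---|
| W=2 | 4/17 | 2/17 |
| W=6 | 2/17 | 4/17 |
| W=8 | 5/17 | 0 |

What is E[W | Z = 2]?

P(Z = 2) = 11/17.
Σ W·P over the event = 2·(4/17) + 6·(2/17) + 8·(5/17) = 60/17.
E[W | Z = 2] = (60/17) / (11/17) = 60/11.

60/11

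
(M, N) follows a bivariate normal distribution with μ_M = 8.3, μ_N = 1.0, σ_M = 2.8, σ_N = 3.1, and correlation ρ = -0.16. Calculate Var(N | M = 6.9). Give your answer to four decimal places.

Var(N | M=x) = (1 − ρ²)·σ_N².
Var(N | M=6.9) = (3.1)²·(1 − (-0.16)²) = 9.61·0.9744 = 9.3640.

9.3640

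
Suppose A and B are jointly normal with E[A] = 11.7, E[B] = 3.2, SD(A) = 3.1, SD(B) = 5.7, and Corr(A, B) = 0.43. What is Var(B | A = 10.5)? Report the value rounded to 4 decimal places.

Var(B | A=x) = (1 − ρ²)·σ_B².
Var(B | A=10.5) = (5.7)²·(1 − (0.43)²) = 32.49·0.8151 = 26.4826.

26.4826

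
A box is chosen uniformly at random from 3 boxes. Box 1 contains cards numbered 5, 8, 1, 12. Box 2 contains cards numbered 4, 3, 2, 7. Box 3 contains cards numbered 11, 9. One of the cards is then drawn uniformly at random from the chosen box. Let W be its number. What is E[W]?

E[W | box 1] = (5+8+1+12)/4 = 13/2.
E[W | box 2] = (4+3+2+7)/4 = 4.
E[W | box 3] = (11+9)/2 = 10.
By the law of total expectation,
E[W] = (1/3)·(13/2) + (1/3)·(4) + (1/3)·(10) = 41/6.

41/6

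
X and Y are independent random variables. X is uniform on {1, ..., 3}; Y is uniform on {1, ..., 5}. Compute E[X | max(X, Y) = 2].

5/3

P(max(X, Y) = 2) = 1/5.
Summing X·P(x,y) over outcomes with max(X, Y) = 2 gives 1/3.
E[X | max(X, Y) = 2] = (1/3) / (1/5) = 5/3.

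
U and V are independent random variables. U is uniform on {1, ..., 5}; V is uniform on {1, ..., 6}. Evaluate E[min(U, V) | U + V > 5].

57/20

P(U + V > 5) = 2/3.
Summing min(U,V)·P(x,y) over outcomes with U + V > 5 gives 19/10.
E[min(U, V) | U + V > 5] = (19/10) / (2/3) = 57/20.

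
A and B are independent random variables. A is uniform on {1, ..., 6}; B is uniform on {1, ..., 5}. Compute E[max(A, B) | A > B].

14/3

P(A > B) = 1/2.
Summing max(A,B)·P(x,y) over outcomes with A > B gives 7/3.
E[max(A, B) | A > B] = (7/3) / (1/2) = 14/3.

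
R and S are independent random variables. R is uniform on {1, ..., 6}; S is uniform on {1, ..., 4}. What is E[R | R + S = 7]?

P(R + S = 7) = 1/6.
Summing R·P(x,y) over outcomes with R + S = 7 gives 3/4.
E[R | R + S = 7] = (3/4) / (1/6) = 9/2.

9/2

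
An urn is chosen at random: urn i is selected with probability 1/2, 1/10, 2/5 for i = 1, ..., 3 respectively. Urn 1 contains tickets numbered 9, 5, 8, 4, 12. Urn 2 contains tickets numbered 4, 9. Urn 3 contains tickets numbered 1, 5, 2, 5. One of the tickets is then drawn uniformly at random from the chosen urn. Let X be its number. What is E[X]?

E[X | urn 1] = (9+5+8+4+12)/5 = 38/5.
E[X | urn 2] = (4+9)/2 = 13/2.
E[X | urn 3] = (1+5+2+5)/4 = 13/4.
E[X] = (1/2)·(38/5) + (1/10)·(13/2) + (2/5)·(13/4) = 23/4.

23/4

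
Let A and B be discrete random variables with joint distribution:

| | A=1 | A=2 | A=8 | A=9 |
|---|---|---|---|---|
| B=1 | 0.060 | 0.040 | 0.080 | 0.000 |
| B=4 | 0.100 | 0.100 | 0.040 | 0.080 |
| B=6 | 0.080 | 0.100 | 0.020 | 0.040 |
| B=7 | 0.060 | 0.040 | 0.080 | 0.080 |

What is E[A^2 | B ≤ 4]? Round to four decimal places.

29.7600

P(B ≤ 4) = 0.500.
Σ A^2·P over the event = 1·(0.060) + 1·(0.100) + 4·(0.040) + 4·(0.100) + 64·(0.080) + 64·(0.040) + 81·(0.080) = 14.880.
E[A^2 | B ≤ 4] = (14.880) / (0.500) = 29.7600.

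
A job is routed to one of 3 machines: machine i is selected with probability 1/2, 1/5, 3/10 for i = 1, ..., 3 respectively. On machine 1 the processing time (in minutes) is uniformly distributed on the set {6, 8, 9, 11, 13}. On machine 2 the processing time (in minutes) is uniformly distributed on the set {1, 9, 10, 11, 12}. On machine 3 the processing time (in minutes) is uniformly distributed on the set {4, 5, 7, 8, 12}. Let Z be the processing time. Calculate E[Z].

E[Z | machine 1] = (6+8+9+11+13)/5 = 47/5.
E[Z | machine 2] = (1+9+10+11+12)/5 = 43/5.
E[Z | machine 3] = (4+5+7+8+12)/5 = 36/5.
E[Z] = (1/2)·(47/5) + (1/5)·(43/5) + (3/10)·(36/5) = 429/50.

429/50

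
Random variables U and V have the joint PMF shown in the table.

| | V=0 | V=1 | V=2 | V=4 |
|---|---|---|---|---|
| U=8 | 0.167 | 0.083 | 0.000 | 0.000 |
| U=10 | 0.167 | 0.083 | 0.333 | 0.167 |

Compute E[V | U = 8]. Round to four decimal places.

0.3320

P(U = 8) = 0.250.
Σ V·P over the event = 0·(0.167) + 1·(0.083) = 0.083.
E[V | U = 8] = (0.083) / (0.250) = 0.3320.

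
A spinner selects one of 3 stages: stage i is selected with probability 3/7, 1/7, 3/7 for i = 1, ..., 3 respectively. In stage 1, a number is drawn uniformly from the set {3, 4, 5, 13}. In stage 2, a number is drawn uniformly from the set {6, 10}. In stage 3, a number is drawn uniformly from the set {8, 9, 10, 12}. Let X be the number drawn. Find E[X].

E[X | stage 1] = (3+4+5+13)/4 = 25/4.
E[X | stage 2] = (6+10)/2 = 8.
E[X | stage 3] = (8+9+10+12)/4 = 39/4.
E[X] = (3/7)·(25/4) + (1/7)·(8) + (3/7)·(39/4) = 8.

8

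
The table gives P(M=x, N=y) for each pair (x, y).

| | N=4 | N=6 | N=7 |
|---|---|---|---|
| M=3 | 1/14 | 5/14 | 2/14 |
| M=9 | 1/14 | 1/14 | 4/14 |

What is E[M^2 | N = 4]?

P(N = 4) = 1/7.
Σ M^2·P over the event = 9·(1/14) + 81·(1/14) = 45/7.
E[M^2 | N = 4] = (45/7) / (1/7) = 45.

45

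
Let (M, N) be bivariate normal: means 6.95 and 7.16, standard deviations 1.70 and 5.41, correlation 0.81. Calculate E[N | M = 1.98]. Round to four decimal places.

-5.6512

For a bivariate normal, E[N | M=x] = μ_N + ρ·(σ_N/σ_M)·(x − μ_M).
E[N | M=1.98] = 7.16 + (0.81)·(5.41/1.70)·(1.98 − (6.95)) = 7.16 + (2.5777)·(-4.97) = -5.6512.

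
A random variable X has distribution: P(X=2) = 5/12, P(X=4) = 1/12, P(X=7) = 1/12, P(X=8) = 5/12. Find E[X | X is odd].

P(X is odd) = 1/12.
Σ over the event: 7·1/12 = 7/12.
E[X | X is odd] = (7/12) / (1/12) = 7.

7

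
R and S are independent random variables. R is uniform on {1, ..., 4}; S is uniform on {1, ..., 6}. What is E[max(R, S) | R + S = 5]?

7/2

Outcomes with R + S = 5: (1,4), (2,3), (3,2), (4,1), each with probability 1/24.
E[max(R, S) | R + S = 5] = (4 + 3 + 3 + 4) / 4 = 7/2.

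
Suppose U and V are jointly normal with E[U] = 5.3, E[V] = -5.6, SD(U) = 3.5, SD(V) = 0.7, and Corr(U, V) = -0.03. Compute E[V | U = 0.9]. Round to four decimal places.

The regression of V on U has slope ρ·σ_V/σ_U and passes through (μ_U, μ_V).
E[V | U=0.9] = -5.6 + (-0.03)·(0.7/3.5)·(0.9 − (5.3)) = -5.6 + (-0.006)·(-4.4) = -5.5736.

-5.5736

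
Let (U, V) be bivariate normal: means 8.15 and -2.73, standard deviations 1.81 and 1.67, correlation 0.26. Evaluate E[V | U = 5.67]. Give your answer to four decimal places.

-3.3249

For a bivariate normal, E[V | U=x] = μ_V + ρ·(σ_V/σ_U)·(x − μ_U).
E[V | U=5.67] = -2.73 + (0.26)·(1.67/1.81)·(5.67 − (8.15)) = -2.73 + (0.23989)·(-2.48) = -3.3249.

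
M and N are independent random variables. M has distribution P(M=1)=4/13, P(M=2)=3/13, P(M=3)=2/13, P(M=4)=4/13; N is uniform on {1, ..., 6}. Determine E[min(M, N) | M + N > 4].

68/29

P(M + N > 4) = 29/39.
Summing min(M,N)·P(x,y) over outcomes with M + N > 4 gives 68/39.
E[min(M, N) | M + N > 4] = (68/39) / (29/39) = 68/29.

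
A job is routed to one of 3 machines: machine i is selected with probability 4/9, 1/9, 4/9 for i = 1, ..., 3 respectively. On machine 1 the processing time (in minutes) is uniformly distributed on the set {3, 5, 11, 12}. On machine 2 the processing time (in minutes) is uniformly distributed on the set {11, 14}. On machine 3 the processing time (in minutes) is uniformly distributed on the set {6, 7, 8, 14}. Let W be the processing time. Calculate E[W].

E[W | machine 1] = (3+5+11+12)/4 = 31/4.
E[W | machine 2] = (11+14)/2 = 25/2.
E[W | machine 3] = (6+7+8+14)/4 = 35/4.
By the law of total expectation,
E[W] = (4/9)·(31/4) + (1/9)·(25/2) + (4/9)·(35/4) = 157/18.

157/18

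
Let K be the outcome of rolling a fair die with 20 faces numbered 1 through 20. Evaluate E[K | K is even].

Given K is even, K is equally likely to be any of {2, 4, 6, 8, 10, 12, 14, 16, 18, 20}.
E[K | K is even] = (2 + 4 + 6 + 8 + 10 + 12 + 14 + 16 + 18 + 20) / 10 = 11.

11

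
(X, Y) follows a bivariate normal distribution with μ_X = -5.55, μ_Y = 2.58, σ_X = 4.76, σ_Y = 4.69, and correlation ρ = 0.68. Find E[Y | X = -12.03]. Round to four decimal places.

E[Y | X=x] = μ_Y + ρ(σ_Y/σ_X)(x − μ_X) for jointly normal variables.
E[Y | X=-12.03] = 2.58 + (0.68)·(4.69/4.76)·(-12.03 − (-5.55)) = 2.58 + (0.67)·(-6.48) = -1.7616.

-1.7616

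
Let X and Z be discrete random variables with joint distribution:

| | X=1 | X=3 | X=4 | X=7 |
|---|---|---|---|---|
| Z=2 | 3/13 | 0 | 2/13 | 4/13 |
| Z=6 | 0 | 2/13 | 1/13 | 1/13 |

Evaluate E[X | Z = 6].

P(Z = 6) = 4/13.
Summing X·P(X=x,Z=y) over the conditioning event gives 17/13.
E[X | Z = 6] = (17/13) / (4/13) = 17/4.

17/4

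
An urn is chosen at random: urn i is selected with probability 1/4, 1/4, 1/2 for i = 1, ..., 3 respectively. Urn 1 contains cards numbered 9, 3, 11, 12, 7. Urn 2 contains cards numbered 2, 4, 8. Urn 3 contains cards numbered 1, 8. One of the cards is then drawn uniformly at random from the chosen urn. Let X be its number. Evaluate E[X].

331/60

E[X | urn 1] = (9+3+11+12+7)/5 = 42/5.
E[X | urn 2] = (2+4+8)/3 = 14/3.
E[X | urn 3] = (1+8)/2 = 9/2.
By the law of total expectation,
E[X] = (1/4)·(42/5) + (1/4)·(14/3) + (1/2)·(9/2) = 331/60.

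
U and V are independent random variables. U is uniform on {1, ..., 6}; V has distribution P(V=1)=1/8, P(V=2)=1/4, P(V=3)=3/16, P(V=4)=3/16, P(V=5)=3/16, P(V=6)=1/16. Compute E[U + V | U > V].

P(U > V) = 11/24.
Summing (U+V)·P(x,y) over outcomes with U > V gives 79/24.
E[U + V | U > V] = (79/24) / (11/24) = 79/11.

79/11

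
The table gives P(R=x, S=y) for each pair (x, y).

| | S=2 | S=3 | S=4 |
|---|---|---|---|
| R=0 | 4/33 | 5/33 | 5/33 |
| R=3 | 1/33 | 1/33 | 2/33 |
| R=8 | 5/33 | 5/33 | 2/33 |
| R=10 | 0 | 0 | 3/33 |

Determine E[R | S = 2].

P(S = 2) = 10/33.
Σ R·P over the event = 0·(4/33) + 3·(1/33) + 8·(5/33) = 43/33.
E[R | S = 2] = (43/33) / (10/33) = 43/10.

43/10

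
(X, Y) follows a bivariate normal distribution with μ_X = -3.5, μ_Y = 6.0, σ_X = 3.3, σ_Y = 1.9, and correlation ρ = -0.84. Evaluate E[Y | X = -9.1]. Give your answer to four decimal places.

8.7084

For a bivariate normal, E[Y | X=x] = μ_Y + ρ·(σ_Y/σ_X)·(x − μ_X).
E[Y | X=-9.1] = 6.0 + (-0.84)·(1.9/3.3)·(-9.1 − (-3.5)) = 6.0 + (-0.48364)·(-5.6) = 8.7084.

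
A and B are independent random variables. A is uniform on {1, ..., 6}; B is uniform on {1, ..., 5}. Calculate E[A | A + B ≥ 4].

P(A + B ≥ 4) = 9/10.
Summing A·P(x,y) over outcomes with A + B ≥ 4 gives 101/30.
E[A | A + B ≥ 4] = (101/30) / (9/10) = 101/27.

101/27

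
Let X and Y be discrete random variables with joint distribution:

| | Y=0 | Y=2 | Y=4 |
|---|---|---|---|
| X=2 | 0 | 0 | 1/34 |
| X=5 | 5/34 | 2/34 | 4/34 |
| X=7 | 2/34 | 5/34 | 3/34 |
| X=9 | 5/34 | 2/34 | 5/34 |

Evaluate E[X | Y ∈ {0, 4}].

172/25

P(Y ∈ {0, 4}) = 25/34.
Σ X·P over the event = 2·(1/34) + 5·(5/34) + 5·(4/34) + 7·(2/34) + 7·(3/34) + 9·(5/34) + 9·(5/34) = 86/17.
E[X | Y ∈ {0, 4}] = (86/17) / (25/34) = 172/25.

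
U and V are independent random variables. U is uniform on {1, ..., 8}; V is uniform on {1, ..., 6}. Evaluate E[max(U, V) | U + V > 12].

Outcomes with U + V > 12: (7,6), (8,5), (8,6), each with probability 1/48.
E[max(U, V) | U + V > 12] = (7 + 8 + 8) / 3 = 23/3.

23/3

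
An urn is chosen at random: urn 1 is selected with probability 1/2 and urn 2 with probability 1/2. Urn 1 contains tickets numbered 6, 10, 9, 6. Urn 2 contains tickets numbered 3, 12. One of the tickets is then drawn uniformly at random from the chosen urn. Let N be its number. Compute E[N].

E[N | urn 1] = (6+10+9+6)/4 = 31/4.
E[N | urn 2] = (3+12)/2 = 15/2.
E[N] = (1/2)·(31/4) + (1/2)·(15/2) = 61/8.

61/8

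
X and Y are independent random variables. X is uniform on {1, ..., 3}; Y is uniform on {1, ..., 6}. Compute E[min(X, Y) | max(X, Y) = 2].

Outcomes with max(X, Y) = 2: (1,2), (2,1), (2,2), each with probability 1/18.
E[min(X, Y) | max(X, Y) = 2] = (1 + 1 + 2) / 3 = 4/3.

4/3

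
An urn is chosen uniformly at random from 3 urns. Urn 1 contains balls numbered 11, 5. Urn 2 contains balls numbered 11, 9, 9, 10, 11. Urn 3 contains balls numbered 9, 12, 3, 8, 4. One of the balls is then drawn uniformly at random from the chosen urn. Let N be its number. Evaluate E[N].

42/5

E[N | urn 1] = (11+5)/2 = 8.
E[N | urn 2] = (11+9+9+10+11)/5 = 10.
E[N | urn 3] = (9+12+3+8+4)/5 = 36/5.
By the law of total expectation,
E[N] = (1/3)·(8) + (1/3)·(10) + (1/3)·(36/5) = 42/5.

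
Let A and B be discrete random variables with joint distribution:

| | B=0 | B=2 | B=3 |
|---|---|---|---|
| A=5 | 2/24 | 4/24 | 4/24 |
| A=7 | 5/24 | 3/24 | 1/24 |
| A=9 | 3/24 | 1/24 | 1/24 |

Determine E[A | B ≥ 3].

6

P(B ≥ 3) = 1/4.
Summing A·P(A=x,B=y) over the conditioning event gives 3/2.
E[A | B ≥ 3] = (3/2) / (1/4) = 6.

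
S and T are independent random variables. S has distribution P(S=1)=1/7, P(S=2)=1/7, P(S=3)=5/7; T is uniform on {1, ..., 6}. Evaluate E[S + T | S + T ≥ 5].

219/32

P(S + T ≥ 5) = 16/21.
Summing (S+T)·P(x,y) over outcomes with S + T ≥ 5 gives 73/14.
E[S + T | S + T ≥ 5] = (73/14) / (16/21) = 219/32.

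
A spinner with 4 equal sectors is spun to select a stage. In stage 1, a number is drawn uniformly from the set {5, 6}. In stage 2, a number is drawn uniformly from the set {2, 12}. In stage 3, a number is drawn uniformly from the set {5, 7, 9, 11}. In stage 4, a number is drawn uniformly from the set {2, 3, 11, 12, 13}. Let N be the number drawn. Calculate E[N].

287/40

E[N | stage 1] = (5+6)/2 = 11/2.
E[N | stage 2] = (2+12)/2 = 7.
E[N | stage 3] = (5+7+9+11)/4 = 8.
E[N | stage 4] = (2+3+11+12+13)/5 = 41/5.
By the law of total expectation,
E[N] = (1/4)·(11/2) + (1/4)·(7) + (1/4)·(8) + (1/4)·(41/5) = 287/40.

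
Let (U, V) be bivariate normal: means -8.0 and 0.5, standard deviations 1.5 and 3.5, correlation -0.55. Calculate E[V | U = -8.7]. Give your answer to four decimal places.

For a bivariate normal, E[V | U=x] = μ_V + ρ·(σ_V/σ_U)·(x − μ_U).
E[V | U=-8.7] = 0.5 + (-0.55)·(3.5/1.5)·(-8.7 − (-8.0)) = 0.5 + (-1.2833)·(-0.7) = 1.3983.

1.3983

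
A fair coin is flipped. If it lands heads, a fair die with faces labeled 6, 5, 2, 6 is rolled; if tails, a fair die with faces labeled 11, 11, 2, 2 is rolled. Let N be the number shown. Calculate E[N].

E[N | heads] = (6+5+2+6)/4 = 19/4.
E[N | tails] = (11+11+2+2)/4 = 13/2.
By the law of total expectation,
E[N] = (1/2)·(19/4) + (1/2)·(13/2) = 45/8.

45/8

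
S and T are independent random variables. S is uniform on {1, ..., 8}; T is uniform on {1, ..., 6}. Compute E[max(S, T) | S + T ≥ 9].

P(S + T ≥ 9) = 7/16.
Summing max(S,T)·P(x,y) over outcomes with S + T ≥ 9 gives 35/12.
E[max(S, T) | S + T ≥ 9] = (35/12) / (7/16) = 20/3.

20/3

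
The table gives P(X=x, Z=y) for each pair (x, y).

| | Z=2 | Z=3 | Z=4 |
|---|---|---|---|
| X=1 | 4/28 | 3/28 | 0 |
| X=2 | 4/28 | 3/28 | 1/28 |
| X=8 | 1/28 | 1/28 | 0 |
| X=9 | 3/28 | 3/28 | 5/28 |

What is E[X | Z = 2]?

P(Z = 2) = 3/7.
Σ X·P over the event = 1·(4/28) + 2·(4/28) + 8·(1/28) + 9·(3/28) = 47/28.
E[X | Z = 2] = (47/28) / (3/7) = 47/12.

47/12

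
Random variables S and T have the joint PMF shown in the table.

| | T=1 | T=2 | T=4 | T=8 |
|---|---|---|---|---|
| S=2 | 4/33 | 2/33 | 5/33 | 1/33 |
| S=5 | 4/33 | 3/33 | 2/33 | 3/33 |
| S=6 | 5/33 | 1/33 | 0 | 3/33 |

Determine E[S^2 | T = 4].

10

P(T = 4) = 7/33.
Σ S^2·P over the event = 4·(5/33) + 25·(2/33) = 70/33.
E[S^2 | T = 4] = (70/33) / (7/33) = 10.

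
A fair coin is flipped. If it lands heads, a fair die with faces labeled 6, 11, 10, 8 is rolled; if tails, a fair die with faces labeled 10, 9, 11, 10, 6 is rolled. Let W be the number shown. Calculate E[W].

E[W | heads] = (6+11+10+8)/4 = 35/4.
E[W | tails] = (10+9+11+10+6)/5 = 46/5.
By the law of total expectation,
E[W] = (1/2)·(35/4) + (1/2)·(46/5) = 359/40.

359/40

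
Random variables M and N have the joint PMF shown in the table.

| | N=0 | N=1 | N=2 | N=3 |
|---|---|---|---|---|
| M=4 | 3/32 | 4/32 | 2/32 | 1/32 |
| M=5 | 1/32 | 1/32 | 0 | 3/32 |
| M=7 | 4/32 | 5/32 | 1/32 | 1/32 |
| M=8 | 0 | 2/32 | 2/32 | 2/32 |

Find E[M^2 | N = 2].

209/5

P(N = 2) = 5/32.
Σ M^2·P over the event = 16·(2/32) + 49·(1/32) + 64·(2/32) = 209/32.
E[M^2 | N = 2] = (209/32) / (5/32) = 209/5.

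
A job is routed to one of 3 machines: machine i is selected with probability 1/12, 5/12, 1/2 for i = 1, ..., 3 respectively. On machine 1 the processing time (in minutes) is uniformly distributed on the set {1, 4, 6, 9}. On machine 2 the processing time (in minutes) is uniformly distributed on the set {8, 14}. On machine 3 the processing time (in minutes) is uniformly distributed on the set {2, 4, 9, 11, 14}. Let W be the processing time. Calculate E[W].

E[W | machine 1] = (1+4+6+9)/4 = 5.
E[W | machine 2] = (8+14)/2 = 11.
E[W | machine 3] = (2+4+9+11+14)/5 = 8.
E[W] = (1/12)·(5) + (5/12)·(11) + (1/2)·(8) = 9.

9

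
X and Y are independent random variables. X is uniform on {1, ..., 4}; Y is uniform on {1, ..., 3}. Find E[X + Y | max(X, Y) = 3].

Outcomes with max(X, Y) = 3: (1,3), (2,3), (3,1), (3,2), (3,3), each with probability 1/12.
E[X + Y | max(X, Y) = 3] = (4 + 5 + 4 + 5 + 6) / 5 = 24/5.

24/5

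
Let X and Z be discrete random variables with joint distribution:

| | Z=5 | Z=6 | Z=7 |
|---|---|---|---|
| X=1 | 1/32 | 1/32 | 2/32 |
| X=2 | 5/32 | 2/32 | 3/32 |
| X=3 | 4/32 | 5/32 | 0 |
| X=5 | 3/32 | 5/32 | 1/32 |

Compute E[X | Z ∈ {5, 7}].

P(Z ∈ {5, 7}) = 19/32.
Summing X·P(X=x,Z=y) over the conditioning event gives 51/32.
E[X | Z ∈ {5, 7}] = (51/32) / (19/32) = 51/19.

51/19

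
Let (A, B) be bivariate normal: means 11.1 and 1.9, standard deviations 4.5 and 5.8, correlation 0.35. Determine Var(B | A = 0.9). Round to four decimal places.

29.5191

The conditional variance in a bivariate normal is σ_B²(1 − ρ²), independent of x.
Var(B | A=0.9) = (5.8)²·(1 − (0.35)²) = 33.64·0.8775 = 29.5191.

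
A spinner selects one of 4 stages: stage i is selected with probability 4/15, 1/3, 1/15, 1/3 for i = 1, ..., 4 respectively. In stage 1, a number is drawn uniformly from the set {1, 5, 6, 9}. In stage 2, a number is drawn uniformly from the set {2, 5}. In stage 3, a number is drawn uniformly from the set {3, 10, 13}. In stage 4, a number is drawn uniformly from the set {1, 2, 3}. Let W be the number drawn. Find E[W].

343/90

E[W | stage 1] = (1+5+6+9)/4 = 21/4.
E[W | stage 2] = (2+5)/2 = 7/2.
E[W | stage 3] = (3+10+13)/3 = 26/3.
E[W | stage 4] = (1+2+3)/3 = 2.
By the law of total expectation,
E[W] = (4/15)·(21/4) + (1/3)·(7/2) + (1/15)·(26/3) + (1/3)·(2) = 343/90.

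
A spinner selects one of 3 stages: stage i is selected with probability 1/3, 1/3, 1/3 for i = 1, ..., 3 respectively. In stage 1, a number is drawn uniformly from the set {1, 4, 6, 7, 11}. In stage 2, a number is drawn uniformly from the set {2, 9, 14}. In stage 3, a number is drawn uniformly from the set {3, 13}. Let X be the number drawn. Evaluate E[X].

332/45

E[X | stage 1] = (1+4+6+7+11)/5 = 29/5.
E[X | stage 2] = (2+9+14)/3 = 25/3.
E[X | stage 3] = (3+13)/2 = 8.
E[X] = (1/3)·(29/5) + (1/3)·(25/3) + (1/3)·(8) = 332/45.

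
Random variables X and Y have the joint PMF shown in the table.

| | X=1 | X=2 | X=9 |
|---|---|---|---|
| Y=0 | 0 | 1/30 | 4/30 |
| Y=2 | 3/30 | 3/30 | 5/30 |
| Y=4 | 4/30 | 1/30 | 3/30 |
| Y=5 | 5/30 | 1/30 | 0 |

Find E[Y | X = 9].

P(X = 9) = 2/5.
Summing Y·P(X=x,Y=y) over the conditioning event gives 11/15.
E[Y | X = 9] = (11/15) / (2/5) = 11/6.

11/6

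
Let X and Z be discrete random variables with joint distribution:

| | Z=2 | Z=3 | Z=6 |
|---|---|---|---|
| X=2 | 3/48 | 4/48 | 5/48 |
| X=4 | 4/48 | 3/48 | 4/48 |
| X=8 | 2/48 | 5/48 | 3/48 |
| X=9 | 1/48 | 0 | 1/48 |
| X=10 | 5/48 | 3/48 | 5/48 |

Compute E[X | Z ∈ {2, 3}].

P(Z ∈ {2, 3}) = 5/8.
Summing X·P(X=x,Z=y) over the conditioning event gives 187/48.
E[X | Z ∈ {2, 3}] = (187/48) / (5/8) = 187/30.

187/30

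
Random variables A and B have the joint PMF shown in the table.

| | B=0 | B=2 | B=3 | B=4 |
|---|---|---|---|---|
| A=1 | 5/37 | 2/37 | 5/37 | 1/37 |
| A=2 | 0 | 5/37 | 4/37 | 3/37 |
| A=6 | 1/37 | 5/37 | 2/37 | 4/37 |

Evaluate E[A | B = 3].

P(B = 3) = 11/37.
Σ A·P over the event = 1·(5/37) + 2·(4/37) + 6·(2/37) = 25/37.
E[A | B = 3] = (25/37) / (11/37) = 25/11.

25/11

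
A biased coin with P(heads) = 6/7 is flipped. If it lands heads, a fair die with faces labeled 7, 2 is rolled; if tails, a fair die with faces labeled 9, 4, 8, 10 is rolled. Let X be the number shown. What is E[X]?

E[X | heads] = (7+2)/2 = 9/2.
E[X | tails] = (9+4+8+10)/4 = 31/4.
By the law of total expectation,
E[X] = (6/7)·(9/2) + (1/7)·(31/4) = 139/28.

139/28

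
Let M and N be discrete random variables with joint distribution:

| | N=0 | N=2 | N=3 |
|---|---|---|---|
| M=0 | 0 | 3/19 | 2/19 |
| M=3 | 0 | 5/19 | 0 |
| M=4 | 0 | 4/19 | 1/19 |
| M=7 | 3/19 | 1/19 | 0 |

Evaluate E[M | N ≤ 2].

P(N ≤ 2) = 16/19.
Σ M·P over the event = 0·(3/19) + 3·(5/19) + 4·(4/19) + 7·(3/19) + 7·(1/19) = 59/19.
E[M | N ≤ 2] = (59/19) / (16/19) = 59/16.

59/16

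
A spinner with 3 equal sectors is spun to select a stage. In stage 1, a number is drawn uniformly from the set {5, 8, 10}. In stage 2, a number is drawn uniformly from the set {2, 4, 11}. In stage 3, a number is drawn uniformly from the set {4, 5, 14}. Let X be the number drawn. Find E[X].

7

E[X | stage 1] = (5+8+10)/3 = 23/3.
E[X | stage 2] = (2+4+11)/3 = 17/3.
E[X | stage 3] = (4+5+14)/3 = 23/3.
By the law of total expectation,
E[X] = (1/3)·(23/3) + (1/3)·(17/3) + (1/3)·(23/3) = 7.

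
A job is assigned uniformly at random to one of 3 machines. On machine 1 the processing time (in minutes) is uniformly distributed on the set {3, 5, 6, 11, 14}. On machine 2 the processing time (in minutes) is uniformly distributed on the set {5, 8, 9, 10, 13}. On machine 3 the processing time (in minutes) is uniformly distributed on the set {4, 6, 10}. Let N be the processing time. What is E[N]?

E[N | machine 1] = (3+5+6+11+14)/5 = 39/5.
E[N | machine 2] = (5+8+9+10+13)/5 = 9.
E[N | machine 3] = (4+6+10)/3 = 20/3.
E[N] = (1/3)·(39/5) + (1/3)·(9) + (1/3)·(20/3) = 352/45.

352/45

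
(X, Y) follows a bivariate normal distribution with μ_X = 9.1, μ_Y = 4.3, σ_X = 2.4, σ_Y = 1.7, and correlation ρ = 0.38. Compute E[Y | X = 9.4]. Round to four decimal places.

For a bivariate normal, E[Y | X=x] = μ_Y + ρ·(σ_Y/σ_X)·(x − μ_X).
E[Y | X=9.4] = 4.3 + (0.38)·(1.7/2.4)·(9.4 − (9.1)) = 4.3 + (0.26917)·(0.3) = 4.3808.

4.3808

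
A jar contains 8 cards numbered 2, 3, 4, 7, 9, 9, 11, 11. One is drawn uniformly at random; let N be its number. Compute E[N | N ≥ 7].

P(N ≥ 7) = 5/8.
Σ over the event: 7·1/8 + 9·1/4 + 11·1/4 = 47/8.
E[N | N ≥ 7] = (47/8) / (5/8) = 47/5.

47/5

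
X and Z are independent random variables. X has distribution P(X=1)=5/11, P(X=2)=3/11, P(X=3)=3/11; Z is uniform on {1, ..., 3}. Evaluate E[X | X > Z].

8/3

P(X > Z) = 3/11.
Summing X·P(x,y) over outcomes with X > Z gives 8/11.
E[X | X > Z] = (8/11) / (3/11) = 8/3.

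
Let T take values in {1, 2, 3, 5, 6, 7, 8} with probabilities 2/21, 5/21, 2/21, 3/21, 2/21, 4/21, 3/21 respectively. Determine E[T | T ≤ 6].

P(T ≤ 6) = 2/3.
Σ over the event: 1·2/21 + 2·5/21 + 3·2/21 + 5·1/7 + 6·2/21 = 15/7.
E[T | T ≤ 6] = (15/7) / (2/3) = 45/14.

45/14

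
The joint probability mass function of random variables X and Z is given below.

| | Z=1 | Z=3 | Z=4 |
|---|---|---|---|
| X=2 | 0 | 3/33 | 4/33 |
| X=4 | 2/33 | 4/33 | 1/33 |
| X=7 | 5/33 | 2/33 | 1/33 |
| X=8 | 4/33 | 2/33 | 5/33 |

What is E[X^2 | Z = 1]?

533/11

P(Z = 1) = 1/3.
Σ X^2·P over the event = 16·(2/33) + 49·(5/33) + 64·(4/33) = 533/33.
E[X^2 | Z = 1] = (533/33) / (1/3) = 533/11.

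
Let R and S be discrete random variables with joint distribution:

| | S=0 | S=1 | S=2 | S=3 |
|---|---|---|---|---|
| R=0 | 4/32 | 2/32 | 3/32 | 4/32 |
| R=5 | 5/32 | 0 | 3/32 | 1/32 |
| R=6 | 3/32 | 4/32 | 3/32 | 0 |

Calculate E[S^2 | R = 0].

P(R = 0) = 13/32.
Σ S^2·P over the event = 0·(4/32) + 1·(2/32) + 4·(3/32) + 9·(4/32) = 25/16.
E[S^2 | R = 0] = (25/16) / (13/32) = 50/13.

50/13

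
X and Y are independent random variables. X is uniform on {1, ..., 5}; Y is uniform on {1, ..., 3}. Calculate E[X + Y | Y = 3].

6

Outcomes with Y = 3: (1,3), (2,3), (3,3), (4,3), (5,3), each with probability 1/15.
E[X + Y | Y = 3] = (4 + 5 + 6 + 7 + 8) / 5 = 6.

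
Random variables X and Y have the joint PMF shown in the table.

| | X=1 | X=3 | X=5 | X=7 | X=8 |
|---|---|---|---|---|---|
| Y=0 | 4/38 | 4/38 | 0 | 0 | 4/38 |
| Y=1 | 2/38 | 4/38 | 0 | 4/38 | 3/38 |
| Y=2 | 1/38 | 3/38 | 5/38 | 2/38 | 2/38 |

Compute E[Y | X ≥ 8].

7/9

P(X ≥ 8) = 9/38.
Summing Y·P(X=x,Y=y) over the conditioning event gives 7/38.
E[Y | X ≥ 8] = (7/38) / (9/38) = 7/9.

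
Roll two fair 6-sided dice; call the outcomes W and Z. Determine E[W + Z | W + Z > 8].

10

P(W + Z > 8) = 5/18.
Summing (W+Z)·P(x,y) over outcomes with W + Z > 8 gives 25/9.
E[W + Z | W + Z > 8] = (25/9) / (5/18) = 10.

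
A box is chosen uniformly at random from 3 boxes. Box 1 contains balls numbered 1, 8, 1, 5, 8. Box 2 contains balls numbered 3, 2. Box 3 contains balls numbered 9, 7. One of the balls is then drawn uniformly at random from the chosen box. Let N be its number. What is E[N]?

E[N | box 1] = (1+8+1+5+8)/5 = 23/5.
E[N | box 2] = (3+2)/2 = 5/2.
E[N | box 3] = (9+7)/2 = 8.
By the law of total expectation,
E[N] = (1/3)·(23/5) + (1/3)·(5/2) + (1/3)·(8) = 151/30.

151/30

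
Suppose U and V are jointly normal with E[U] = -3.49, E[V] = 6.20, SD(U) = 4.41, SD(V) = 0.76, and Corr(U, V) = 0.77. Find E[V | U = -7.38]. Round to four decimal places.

5.6838

The regression of V on U has slope ρ·σ_V/σ_U and passes through (μ_U, μ_V).
E[V | U=-7.38] = 6.20 + (0.77)·(0.76/4.41)·(-7.38 − (-3.49)) = 6.20 + (0.1327)·(-3.89) = 5.6838.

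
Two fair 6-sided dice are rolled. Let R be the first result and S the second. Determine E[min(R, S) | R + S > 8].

Outcomes with R + S > 8: (3,6), (4,5), (4,6), (5,4), (5,5), (5,6), (6,3), (6,4), (6,5), (6,6), each with probability 1/36.
E[min(R, S) | R + S > 8] = (3 + 4 + 4 + 4 + 5 + 5 + 3 + 4 + 5 + 6) / 10 = 43/10.

43/10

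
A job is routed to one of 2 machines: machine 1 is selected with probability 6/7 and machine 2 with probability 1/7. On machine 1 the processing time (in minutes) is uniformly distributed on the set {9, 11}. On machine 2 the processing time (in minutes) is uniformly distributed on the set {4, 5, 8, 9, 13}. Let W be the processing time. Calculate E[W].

339/35

E[W | machine 1] = (9+11)/2 = 10.
E[W | machine 2] = (4+5+8+9+13)/5 = 39/5.
By the law of total expectation,
E[W] = (6/7)·(10) + (1/7)·(39/5) = 339/35.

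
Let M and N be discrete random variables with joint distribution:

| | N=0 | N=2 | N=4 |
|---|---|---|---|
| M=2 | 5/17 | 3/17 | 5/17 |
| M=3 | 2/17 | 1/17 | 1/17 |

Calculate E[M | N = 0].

16/7

P(N = 0) = 7/17.
Σ M·P over the event = 2·(5/17) + 3·(2/17) = 16/17.
E[M | N = 0] = (16/17) / (7/17) = 16/7.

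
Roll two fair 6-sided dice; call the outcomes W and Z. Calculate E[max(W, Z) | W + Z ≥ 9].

Outcomes with W + Z ≥ 9: (3,6), (4,5), (4,6), (5,4), (5,5), (5,6), (6,3), (6,4), (6,5), (6,6), each with probability 1/36.
E[max(W, Z) | W + Z ≥ 9] = (6 + 5 + 6 + 5 + 5 + 6 + 6 + 6 + 6 + 6) / 10 = 57/10.

57/10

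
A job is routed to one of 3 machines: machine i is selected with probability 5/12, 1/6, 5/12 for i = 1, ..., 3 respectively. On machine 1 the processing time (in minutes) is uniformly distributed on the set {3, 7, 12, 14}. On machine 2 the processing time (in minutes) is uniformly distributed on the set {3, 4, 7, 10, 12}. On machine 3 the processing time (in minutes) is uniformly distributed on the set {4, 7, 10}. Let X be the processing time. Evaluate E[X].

118/15

E[X | machine 1] = (3+7+12+14)/4 = 9.
E[X | machine 2] = (3+4+7+10+12)/5 = 36/5.
E[X | machine 3] = (4+7+10)/3 = 7.
E[X] = (5/12)·(9) + (1/6)·(36/5) + (5/12)·(7) = 118/15.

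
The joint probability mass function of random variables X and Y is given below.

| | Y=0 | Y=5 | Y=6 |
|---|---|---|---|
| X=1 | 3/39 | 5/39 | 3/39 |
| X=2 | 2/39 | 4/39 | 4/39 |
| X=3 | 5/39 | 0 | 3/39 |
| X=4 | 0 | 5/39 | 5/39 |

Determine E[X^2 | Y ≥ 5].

227/29

P(Y ≥ 5) = 29/39.
Σ X^2·P over the event = 1·(5/39) + 1·(3/39) + 4·(4/39) + 4·(4/39) + 9·(3/39) + 16·(5/39) + 16·(5/39) = 227/39.
E[X^2 | Y ≥ 5] = (227/39) / (29/39) = 227/29.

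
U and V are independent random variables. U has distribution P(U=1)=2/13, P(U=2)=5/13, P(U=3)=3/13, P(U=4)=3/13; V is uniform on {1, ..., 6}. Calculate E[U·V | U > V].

P(U > V) = 10/39.
Summing UV·P(x,y) over outcomes with U > V gives 109/78.
E[U·V | U > V] = (109/78) / (10/39) = 109/20.

109/20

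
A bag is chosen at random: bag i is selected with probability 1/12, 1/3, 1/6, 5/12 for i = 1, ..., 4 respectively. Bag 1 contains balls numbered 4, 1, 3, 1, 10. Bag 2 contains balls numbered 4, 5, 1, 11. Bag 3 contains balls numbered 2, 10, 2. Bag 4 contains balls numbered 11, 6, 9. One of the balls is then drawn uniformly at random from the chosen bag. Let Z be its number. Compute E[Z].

E[Z | bag 1] = (4+1+3+1+10)/5 = 19/5.
E[Z | bag 2] = (4+5+1+11)/4 = 21/4.
E[Z | bag 3] = (2+10+2)/3 = 14/3.
E[Z | bag 4] = (11+6+9)/3 = 26/3.
By the law of total expectation,
E[Z] = (1/12)·(19/5) + (1/3)·(21/4) + (1/6)·(14/3) + (5/12)·(26/3) = 581/90.

581/90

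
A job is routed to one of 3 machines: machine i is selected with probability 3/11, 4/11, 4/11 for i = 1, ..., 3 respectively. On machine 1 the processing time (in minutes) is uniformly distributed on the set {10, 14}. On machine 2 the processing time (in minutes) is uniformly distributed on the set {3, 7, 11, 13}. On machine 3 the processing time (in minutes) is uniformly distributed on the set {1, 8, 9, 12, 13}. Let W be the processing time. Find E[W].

E[W | machine 1] = (10+14)/2 = 12.
E[W | machine 2] = (3+7+11+13)/4 = 17/2.
E[W | machine 3] = (1+8+9+12+13)/5 = 43/5.
By the law of total expectation,
E[W] = (3/11)·(12) + (4/11)·(17/2) + (4/11)·(43/5) = 522/55.

522/55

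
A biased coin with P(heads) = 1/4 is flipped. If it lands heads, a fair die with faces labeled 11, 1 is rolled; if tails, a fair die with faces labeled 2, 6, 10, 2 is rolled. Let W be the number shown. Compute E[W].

E[W | heads] = (11+1)/2 = 6.
E[W | tails] = (2+6+10+2)/4 = 5.
E[W] = (1/4)·(6) + (3/4)·(5) = 21/4.

21/4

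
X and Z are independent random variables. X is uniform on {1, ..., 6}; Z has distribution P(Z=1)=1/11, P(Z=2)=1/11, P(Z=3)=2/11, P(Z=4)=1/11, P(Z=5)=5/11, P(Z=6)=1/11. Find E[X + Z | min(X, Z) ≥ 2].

83/10

P(min(X, Z) ≥ 2) = 25/33.
Summing (X+Z)·P(x,y) over outcomes with min(X, Z) ≥ 2 gives 415/66.
E[X + Z | min(X, Z) ≥ 2] = (415/66) / (25/33) = 83/10.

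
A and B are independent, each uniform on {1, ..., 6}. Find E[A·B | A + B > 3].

436/33

P(A + B > 3) = 11/12.
Summing AB·P(x,y) over outcomes with A + B > 3 gives 109/9.
E[A·B | A + B > 3] = (109/9) / (11/12) = 436/33.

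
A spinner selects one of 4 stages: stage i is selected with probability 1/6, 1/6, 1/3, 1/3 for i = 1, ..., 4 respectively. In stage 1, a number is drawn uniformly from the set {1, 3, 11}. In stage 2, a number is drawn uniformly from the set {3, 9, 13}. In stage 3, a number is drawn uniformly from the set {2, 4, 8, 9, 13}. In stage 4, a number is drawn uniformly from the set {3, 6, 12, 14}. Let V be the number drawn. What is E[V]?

E[V | stage 1] = (1+3+11)/3 = 5.
E[V | stage 2] = (3+9+13)/3 = 25/3.
E[V | stage 3] = (2+4+8+9+13)/5 = 36/5.
E[V | stage 4] = (3+6+12+14)/4 = 35/4.
E[V] = (1/6)·(5) + (1/6)·(25/3) + (1/3)·(36/5) + (1/3)·(35/4) = 1357/180.

1357/180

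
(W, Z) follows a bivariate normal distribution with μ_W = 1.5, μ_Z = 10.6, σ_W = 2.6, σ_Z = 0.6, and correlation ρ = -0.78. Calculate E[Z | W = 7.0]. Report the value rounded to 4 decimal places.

9.6100

The regression of Z on W has slope ρ·σ_Z/σ_W and passes through (μ_W, μ_Z).
E[Z | W=7.0] = 10.6 + (-0.78)·(0.6/2.6)·(7.0 − (1.5)) = 10.6 + (-0.18)·(5.5) = 9.6100.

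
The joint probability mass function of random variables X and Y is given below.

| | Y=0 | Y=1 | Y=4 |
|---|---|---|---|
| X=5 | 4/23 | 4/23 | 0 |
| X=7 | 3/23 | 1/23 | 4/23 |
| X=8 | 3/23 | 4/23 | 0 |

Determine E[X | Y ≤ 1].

P(Y ≤ 1) = 19/23.
Σ X·P over the event = 5·(4/23) + 5·(4/23) + 7·(3/23) + 7·(1/23) + 8·(3/23) + 8·(4/23) = 124/23.
E[X | Y ≤ 1] = (124/23) / (19/23) = 124/19.

124/19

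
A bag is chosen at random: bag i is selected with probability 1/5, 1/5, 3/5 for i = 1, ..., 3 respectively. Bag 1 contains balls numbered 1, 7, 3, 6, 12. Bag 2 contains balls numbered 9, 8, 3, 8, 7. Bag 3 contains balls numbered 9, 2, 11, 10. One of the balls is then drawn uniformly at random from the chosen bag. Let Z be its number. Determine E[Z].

E[Z | bag 1] = (1+7+3+6+12)/5 = 29/5.
E[Z | bag 2] = (9+8+3+8+7)/5 = 7.
E[Z | bag 3] = (9+2+11+10)/4 = 8.
E[Z] = (1/5)·(29/5) + (1/5)·(7) + (3/5)·(8) = 184/25.

184/25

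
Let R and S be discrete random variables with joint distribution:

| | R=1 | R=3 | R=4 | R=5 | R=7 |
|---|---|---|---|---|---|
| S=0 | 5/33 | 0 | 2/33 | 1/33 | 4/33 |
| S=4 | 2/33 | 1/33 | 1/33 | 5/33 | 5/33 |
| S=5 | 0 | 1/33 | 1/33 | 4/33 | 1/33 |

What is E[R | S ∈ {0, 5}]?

80/19

P(S ∈ {0, 5}) = 19/33.
Σ R·P over the event = 1·(5/33) + 3·(1/33) + 4·(2/33) + 4·(1/33) + 5·(1/33) + 5·(4/33) + 7·(4/33) + 7·(1/33) = 80/33.
E[R | S ∈ {0, 5}] = (80/33) / (19/33) = 80/19.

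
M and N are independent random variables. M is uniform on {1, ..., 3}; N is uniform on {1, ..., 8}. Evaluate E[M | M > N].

8/3

Outcomes with M > N: (2,1), (3,1), (3,2), each with probability 1/24.
E[M | M > N] = (2 + 3 + 3) / 3 = 8/3.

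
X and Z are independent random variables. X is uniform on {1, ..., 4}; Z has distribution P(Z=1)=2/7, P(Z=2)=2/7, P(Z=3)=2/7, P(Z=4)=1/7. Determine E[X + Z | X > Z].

P(X > Z) = 3/7.
Summing (X+Z)·P(x,y) over outcomes with X > Z gives 15/7.
E[X + Z | X > Z] = (15/7) / (3/7) = 5.

5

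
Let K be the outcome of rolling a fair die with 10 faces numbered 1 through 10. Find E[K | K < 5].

5/2

Given K < 5, K is equally likely to be any of {1, 2, 3, 4}.
E[K | K < 5] = (1 + 2 + 3 + 4) / 4 = 5/2.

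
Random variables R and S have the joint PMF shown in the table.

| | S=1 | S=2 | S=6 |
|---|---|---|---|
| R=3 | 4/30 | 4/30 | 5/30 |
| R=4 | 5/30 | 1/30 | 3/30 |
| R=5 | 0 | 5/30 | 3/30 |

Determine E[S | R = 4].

25/9

P(R = 4) = 3/10.
Σ S·P over the event = 1·(5/30) + 2·(1/30) + 6·(3/30) = 5/6.
E[S | R = 4] = (5/6) / (3/10) = 25/9.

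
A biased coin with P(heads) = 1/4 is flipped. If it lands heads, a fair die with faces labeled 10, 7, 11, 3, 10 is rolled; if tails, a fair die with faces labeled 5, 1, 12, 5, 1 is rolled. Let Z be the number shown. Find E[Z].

113/20

E[Z | heads] = (10+7+11+3+10)/5 = 41/5.
E[Z | tails] = (5+1+12+5+1)/5 = 24/5.
By the law of total expectation,
E[Z] = (1/4)·(41/5) + (3/4)·(24/5) = 113/20.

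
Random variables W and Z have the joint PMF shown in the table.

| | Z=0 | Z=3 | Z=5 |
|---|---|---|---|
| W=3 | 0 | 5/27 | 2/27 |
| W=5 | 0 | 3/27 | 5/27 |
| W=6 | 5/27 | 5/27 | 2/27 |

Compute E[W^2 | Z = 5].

P(Z = 5) = 1/3.
Summing W^2·P(W=x,Z=y) over the conditioning event gives 215/27.
E[W^2 | Z = 5] = (215/27) / (1/3) = 215/9.

215/9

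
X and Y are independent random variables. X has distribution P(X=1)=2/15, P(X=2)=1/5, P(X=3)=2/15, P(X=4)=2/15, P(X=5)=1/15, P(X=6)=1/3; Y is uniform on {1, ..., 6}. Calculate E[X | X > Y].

106/21

P(X > Y) = 7/15.
Summing X·P(x,y) over outcomes with X > Y gives 106/45.
E[X | X > Y] = (106/45) / (7/15) = 106/21.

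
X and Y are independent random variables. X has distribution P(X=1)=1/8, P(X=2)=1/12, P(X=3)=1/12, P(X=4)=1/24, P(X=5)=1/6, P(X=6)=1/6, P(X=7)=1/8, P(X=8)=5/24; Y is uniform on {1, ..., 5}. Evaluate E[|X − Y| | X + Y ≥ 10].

129/41

P(X + Y ≥ 10) = 41/120.
Summing |X−Y|·P(x,y) over outcomes with X + Y ≥ 10 gives 43/40.
E[|X − Y| | X + Y ≥ 10] = (43/40) / (41/120) = 129/41.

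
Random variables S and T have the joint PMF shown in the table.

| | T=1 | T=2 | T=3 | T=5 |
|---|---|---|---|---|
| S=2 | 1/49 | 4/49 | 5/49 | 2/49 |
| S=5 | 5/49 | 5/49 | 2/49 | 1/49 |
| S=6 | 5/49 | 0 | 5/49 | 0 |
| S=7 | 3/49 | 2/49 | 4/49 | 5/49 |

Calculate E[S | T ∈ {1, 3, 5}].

P(T ∈ {1, 3, 5}) = 38/49.
Summing S·P(S=x,T=y) over the conditioning event gives 200/49.
E[S | T ∈ {1, 3, 5}] = (200/49) / (38/49) = 100/19.

100/19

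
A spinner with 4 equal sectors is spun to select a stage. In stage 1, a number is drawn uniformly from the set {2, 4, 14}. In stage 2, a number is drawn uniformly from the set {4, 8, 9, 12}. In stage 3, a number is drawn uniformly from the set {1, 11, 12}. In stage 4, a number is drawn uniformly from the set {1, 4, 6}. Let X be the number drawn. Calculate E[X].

319/48

E[X | stage 1] = (2+4+14)/3 = 20/3.
E[X | stage 2] = (4+8+9+12)/4 = 33/4.
E[X | stage 3] = (1+11+12)/3 = 8.
E[X | stage 4] = (1+4+6)/3 = 11/3.
By the law of total expectation,
E[X] = (1/4)·(20/3) + (1/4)·(33/4) + (1/4)·(8) + (1/4)·(11/3) = 319/48.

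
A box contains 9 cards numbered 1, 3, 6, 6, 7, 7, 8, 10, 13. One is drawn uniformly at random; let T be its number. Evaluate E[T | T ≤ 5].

2

P(T ≤ 5) = 2/9.
Σ over the event: 1·1/9 + 3·1/9 = 4/9.
E[T | T ≤ 5] = (4/9) / (2/9) = 2.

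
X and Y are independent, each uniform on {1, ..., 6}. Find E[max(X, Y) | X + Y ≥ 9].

57/10

Outcomes with X + Y ≥ 9: (3,6), (4,5), (4,6), (5,4), (5,5), (5,6), (6,3), (6,4), (6,5), (6,6), each with probability 1/36.
E[max(X, Y) | X + Y ≥ 9] = (6 + 5 + 6 + 5 + 5 + 6 + 6 + 6 + 6 + 6) / 10 = 57/10.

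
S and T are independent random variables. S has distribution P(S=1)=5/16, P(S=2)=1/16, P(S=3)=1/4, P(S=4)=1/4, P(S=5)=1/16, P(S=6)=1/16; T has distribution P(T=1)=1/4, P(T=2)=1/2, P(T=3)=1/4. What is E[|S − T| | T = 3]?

5/4

P(T = 3) = 1/4.
Summing |S−T|·P(x,y) over outcomes with T = 3 gives 5/16.
E[|S − T| | T = 3] = (5/16) / (1/4) = 5/4.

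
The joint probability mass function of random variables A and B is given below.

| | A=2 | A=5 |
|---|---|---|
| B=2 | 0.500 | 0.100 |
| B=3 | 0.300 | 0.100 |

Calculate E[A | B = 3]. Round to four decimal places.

P(B = 3) = 0.400.
Σ A·P over the event = 2·(0.300) + 5·(0.100) = 1.100.
E[A | B = 3] = (1.100) / (0.400) = 2.7500.

2.7500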